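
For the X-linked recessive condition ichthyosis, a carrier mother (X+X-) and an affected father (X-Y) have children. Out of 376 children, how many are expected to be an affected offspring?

Cross: X+X- × X-Y
Offspring: 1 X+X-, 1 X+Y, 1 X-X-, 1 X-Y
Probability of an affected offspring: 2/4 = 1/2
Expected count = 1/2 × 376 = 188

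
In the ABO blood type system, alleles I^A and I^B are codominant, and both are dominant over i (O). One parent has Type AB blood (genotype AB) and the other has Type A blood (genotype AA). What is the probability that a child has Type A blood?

Cross: AB × AA
Possible offspring genotypes: 2 AA, 2 AB
Blood type counts: 2 Type A, 2 Type AB
Probability of Type A: 2/4 = 1/2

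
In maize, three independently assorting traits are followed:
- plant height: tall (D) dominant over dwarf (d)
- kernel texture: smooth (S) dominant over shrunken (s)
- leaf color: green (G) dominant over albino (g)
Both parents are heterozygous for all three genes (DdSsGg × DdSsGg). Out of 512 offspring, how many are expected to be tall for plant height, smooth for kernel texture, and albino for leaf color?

Trihybrid cross: DdSsGg × DdSsGg
Each trait segregates independently with a 3:1 phenotypic ratio, so each gene contributes 3/4 (dominant) or 1/4 (recessive).
Target: tall (plant height), smooth (kernel texture), albino (leaf color)
Probability = product of independent per-trait probabilities
= 3/4 × 3/4 × 1/4 = 9/64
Expected count = 9/64 × 512 = 72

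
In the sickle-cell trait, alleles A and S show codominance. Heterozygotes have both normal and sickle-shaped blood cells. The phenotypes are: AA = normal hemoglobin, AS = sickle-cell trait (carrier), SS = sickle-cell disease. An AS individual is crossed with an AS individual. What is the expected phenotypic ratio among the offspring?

Punnett square for AS × AS:
Offspring genotypes: 1 AA, 2 AS, 1 SS
Phenotype counts: 1 normal hemoglobin, 2 sickle-cell trait (carrier), 1 sickle-cell disease
Ratio: 1 normal hemoglobin : 2 sickle-cell trait (carrier) : 1 sickle-cell disease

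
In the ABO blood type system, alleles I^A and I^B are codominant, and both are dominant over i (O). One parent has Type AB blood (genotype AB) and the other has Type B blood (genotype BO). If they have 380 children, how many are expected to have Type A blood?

Cross: AB × BO
Possible offspring genotypes: 1 AB, 1 AO, 1 BB, 1 BO
Blood type counts: 1 Type AB, 1 Type A, 2 Type B
Probability of Type A: 1/4
Expected count = 1/4 × 380 = 95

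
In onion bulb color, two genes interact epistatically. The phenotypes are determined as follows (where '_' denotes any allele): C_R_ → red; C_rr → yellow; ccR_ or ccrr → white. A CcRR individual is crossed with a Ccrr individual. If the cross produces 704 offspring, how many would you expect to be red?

Cross: CcRR × Ccrr — consider each gene separately:
C gene: Cc × Cc → 1 CC, 2 Cc, 1 cc → 3 C_ : 1 cc (out of 4)
R gene: RR × rr → 4 Rr → 4 R_ (out of 4)
Genotype classes (out of 4 × 4 = 16): C_R_ = 3×4 = 12; ccR_ = 1×4 = 4
Apply the phenotype rules: C_R_ (12) → red; ccR_ (4) → white
Phenotype counts (out of 16): 12 red, 4 white
red: 12 out of 16 → fraction 3/4
Expected count = 3/4 × 704 = 528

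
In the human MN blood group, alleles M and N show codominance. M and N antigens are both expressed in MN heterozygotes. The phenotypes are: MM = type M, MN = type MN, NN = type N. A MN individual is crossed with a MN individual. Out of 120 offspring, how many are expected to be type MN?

Punnett square for MN × MN:
Offspring genotypes: 1 MM, 2 MN, 1 NN
Phenotype counts: 1 type M, 2 type MN, 1 type N
type MN: 2 out of 4 → fraction 1/2
Expected count = 1/2 × 120 = 60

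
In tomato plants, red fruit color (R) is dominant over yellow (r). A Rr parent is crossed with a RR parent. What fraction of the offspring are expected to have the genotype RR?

Punnett square for Rr × RR:
Offspring genotypes: 2 RR, 2 Rr
Total offspring: 4
Count with target: 2
Probability: 2/4 = 1/2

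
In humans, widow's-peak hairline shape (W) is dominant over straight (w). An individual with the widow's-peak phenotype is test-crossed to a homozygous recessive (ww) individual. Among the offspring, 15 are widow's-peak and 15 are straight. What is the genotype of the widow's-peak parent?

Test cross: ? × ww
Offspring: 15 widow's-peak, 15 straight — approximately 1:1.
A 1:1 ratio in a test cross indicates the unknown parent is heterozygous (Ww).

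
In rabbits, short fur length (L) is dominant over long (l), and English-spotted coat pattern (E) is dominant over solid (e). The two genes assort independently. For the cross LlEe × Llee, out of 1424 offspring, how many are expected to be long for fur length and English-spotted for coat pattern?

Dihybrid cross LlEe × Llee — consider each gene separately:
fur length: Ll × Ll → 1 LL, 2 Ll, 1 ll → 3 L_ : 1 ll (out of 4)
coat pattern: Ee × ee → 2 Ee, 2 ee → 2 E_ : 2 ee (out of 4)
Looking for: long (ll) and English-spotted (E_)
P(long) = 1/4, P(English-spotted) = 2/4
P(both) = 1/4 × 2/4 = 2/16 = 1/8
Expected count = 1/8 × 1424 = 178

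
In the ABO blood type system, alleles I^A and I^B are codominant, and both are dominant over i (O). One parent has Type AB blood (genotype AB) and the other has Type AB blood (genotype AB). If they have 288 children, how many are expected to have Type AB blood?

Cross: AB × AB
Possible offspring genotypes: 1 AA, 2 AB, 1 BB
Blood type counts: 1 Type A, 2 Type AB, 1 Type B
Probability of Type AB: 2/4 = 1/2
Expected count = 1/2 × 288 = 144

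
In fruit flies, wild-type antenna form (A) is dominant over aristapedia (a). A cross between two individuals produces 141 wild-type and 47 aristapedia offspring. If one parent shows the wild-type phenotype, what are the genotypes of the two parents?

Observed offspring: 141 wild-type, 47 aristapedia
The observed ratio simplifies to 3:1. Aristapedia (aa) offspring appear, so each parent must contribute one a allele. The parent stated to show wild-type carries A, so it is Aa. The other parent is then either Aa or aa: Aa × aa would give a 1:1 split, whereas Aa × Aa gives 3:1 — matching the data. So both parents are heterozygous (Aa × Aa).
Parent genotypes: Aa × Aa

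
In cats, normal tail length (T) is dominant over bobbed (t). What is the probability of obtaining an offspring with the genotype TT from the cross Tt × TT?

Punnett square for Tt × TT:
Offspring genotypes: 2 TT, 2 Tt
Total offspring: 4
Count with target: 2
Probability: 2/4 = 1/2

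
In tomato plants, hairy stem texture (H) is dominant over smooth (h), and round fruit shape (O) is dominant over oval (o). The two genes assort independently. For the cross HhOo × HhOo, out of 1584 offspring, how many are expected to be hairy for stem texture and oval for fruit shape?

Dihybrid cross HhOo × HhOo — consider each gene separately:
stem texture: Hh × Hh → 1 HH, 2 Hh, 1 hh → 3 H_ : 1 hh (out of 4)
fruit shape: Oo × Oo → 1 OO, 2 Oo, 1 oo → 3 O_ : 1 oo (out of 4)
Looking for: hairy (H_) and oval (oo)
P(hairy) = 3/4, P(oval) = 1/4
P(both) = 3/4 × 1/4 = 3/16
Expected count = 3/16 × 1584 = 297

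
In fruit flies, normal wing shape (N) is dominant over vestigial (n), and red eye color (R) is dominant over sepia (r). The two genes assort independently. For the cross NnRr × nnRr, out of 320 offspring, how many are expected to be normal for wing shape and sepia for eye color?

Dihybrid cross NnRr × nnRr — consider each gene separately:
wing shape: Nn × nn → 2 Nn, 2 nn → 2 N_ : 2 nn (out of 4)
eye color: Rr × Rr → 1 RR, 2 Rr, 1 rr → 3 R_ : 1 rr (out of 4)
Looking for: normal (N_) and sepia (rr)
P(normal) = 2/4, P(sepia) = 1/4
P(both) = 2/4 × 1/4 = 2/16 = 1/8
Expected count = 1/8 × 320 = 40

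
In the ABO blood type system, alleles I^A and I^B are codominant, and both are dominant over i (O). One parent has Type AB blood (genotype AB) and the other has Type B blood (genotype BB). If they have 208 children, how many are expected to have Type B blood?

Cross: AB × BB
Possible offspring genotypes: 2 AB, 2 BB
Blood type counts: 2 Type AB, 2 Type B
Probability of Type B: 2/4 = 1/2
Expected count = 1/2 × 208 = 104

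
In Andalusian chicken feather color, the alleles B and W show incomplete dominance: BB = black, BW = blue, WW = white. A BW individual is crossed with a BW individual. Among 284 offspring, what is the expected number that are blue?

Punnett square for BW × BW:
Offspring genotypes: 1 BB, 2 BW, 1 WW
Phenotype counts: 1 black, 2 blue, 1 white
blue: 2 out of 4 → fraction 1/2
Expected count = 1/2 × 284 = 142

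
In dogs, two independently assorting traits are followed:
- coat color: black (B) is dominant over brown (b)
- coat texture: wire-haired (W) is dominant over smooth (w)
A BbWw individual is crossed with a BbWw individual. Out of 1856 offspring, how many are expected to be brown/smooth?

Dihybrid cross BbWw × BbWw — consider each gene separately:
coat color: Bb × Bb → 1 BB, 2 Bb, 1 bb → 3 B_ : 1 bb (out of 4)
coat texture: Ww × Ww → 1 WW, 2 Ww, 1 ww → 3 W_ : 1 ww (out of 4)
Combine (counts out of 4 × 4 = 16): black/wire-haired (B_W_) = 3×3 = 9; black/smooth (B_ww) = 3×1 = 3; brown/wire-haired (bbW_) = 1×3 = 3; brown/smooth (bbww) = 1×1 = 1
Phenotype counts (out of 16): 9 black/wire-haired, 3 black/smooth, 3 brown/wire-haired, 1 brown/smooth
brown/smooth: 1 out of 16 → fraction 1/16
Expected count = 1/16 × 1856 = 116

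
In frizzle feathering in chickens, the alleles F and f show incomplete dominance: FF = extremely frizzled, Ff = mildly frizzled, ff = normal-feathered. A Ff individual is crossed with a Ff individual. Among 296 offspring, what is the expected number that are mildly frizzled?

Punnett square for Ff × Ff:
Offspring genotypes: 1 FF, 2 Ff, 1 ff
Phenotype counts: 1 extremely frizzled, 2 mildly frizzled, 1 normal-feathered
mildly frizzled: 2 out of 4 → fraction 1/2
Expected count = 1/2 × 296 = 148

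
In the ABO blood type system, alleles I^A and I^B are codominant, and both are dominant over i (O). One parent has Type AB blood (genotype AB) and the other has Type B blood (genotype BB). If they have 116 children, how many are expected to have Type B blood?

Cross: AB × BB
Possible offspring genotypes: 2 AB, 2 BB
Blood type counts: 2 Type AB, 2 Type B
Probability of Type B: 2/4 = 1/2
Expected count = 1/2 × 116 = 58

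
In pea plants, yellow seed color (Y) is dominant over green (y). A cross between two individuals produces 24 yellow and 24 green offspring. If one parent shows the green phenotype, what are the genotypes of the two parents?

Observed offspring: 24 yellow, 24 green
The observed ratio simplifies to 1:1. One parent shows green, so its genotype must be yy. A 1:1 offspring split requires the other parent to be heterozygous (Yy).
Parent genotypes: yy × Yy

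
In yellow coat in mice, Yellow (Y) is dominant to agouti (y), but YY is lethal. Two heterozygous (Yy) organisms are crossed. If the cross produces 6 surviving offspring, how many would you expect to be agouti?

Cross: Yy × Yy
Punnett square offspring (before lethality): 1 YY, 2 Yy, 1 yy
The YY genotype is lethal (embryos die); surviving offspring: 2 Yy, 1 yy
agouti: 1 out of 3 → fraction 1/3
Expected count = 1/3 × 6 = 2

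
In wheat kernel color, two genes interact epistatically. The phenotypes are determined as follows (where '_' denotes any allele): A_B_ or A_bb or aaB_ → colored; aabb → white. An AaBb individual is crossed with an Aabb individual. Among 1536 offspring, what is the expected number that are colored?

Cross: AaBb × Aabb — consider each gene separately:
A gene: Aa × Aa → 1 AA, 2 Aa, 1 aa → 3 A_ : 1 aa (out of 4)
B gene: Bb × bb → 2 Bb, 2 bb → 2 B_ : 2 bb (out of 4)
Genotype classes (out of 4 × 4 = 16): A_B_ = 3×2 = 6; A_bb = 3×2 = 6; aaB_ = 1×2 = 2; aabb = 1×2 = 2
Apply the phenotype rules: A_B_ (6) + A_bb (6) + aaB_ (2) → colored; aabb (2) → white
Phenotype counts (out of 16): 14 colored, 2 white
colored: 14 out of 16 → fraction 7/8
Expected count = 7/8 × 1536 = 1344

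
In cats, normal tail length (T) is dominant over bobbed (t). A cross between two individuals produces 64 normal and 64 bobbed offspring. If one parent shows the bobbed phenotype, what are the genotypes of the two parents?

Observed offspring: 64 normal, 64 bobbed
The observed ratio simplifies to 1:1. One parent shows bobbed, so its genotype must be tt. A 1:1 offspring split requires the other parent to be heterozygous (Tt).
Parent genotypes: tt × Tt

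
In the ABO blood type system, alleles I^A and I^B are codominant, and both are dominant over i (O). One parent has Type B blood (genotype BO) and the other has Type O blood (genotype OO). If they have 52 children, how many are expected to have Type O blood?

Cross: BO × OO
Possible offspring genotypes: 2 BO, 2 OO
Blood type counts: 2 Type B, 2 Type O
Probability of Type O: 2/4 = 1/2
Expected count = 1/2 × 52 = 26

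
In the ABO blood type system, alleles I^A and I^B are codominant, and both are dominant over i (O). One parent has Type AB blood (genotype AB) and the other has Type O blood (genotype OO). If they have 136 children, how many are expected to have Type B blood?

Cross: AB × OO
Possible offspring genotypes: 2 AO, 2 BO
Blood type counts: 2 Type A, 2 Type B
Probability of Type B: 2/4 = 1/2
Expected count = 1/2 × 136 = 68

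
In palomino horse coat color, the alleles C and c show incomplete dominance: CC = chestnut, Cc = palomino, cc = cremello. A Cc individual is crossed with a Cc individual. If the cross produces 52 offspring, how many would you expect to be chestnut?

Punnett square for Cc × Cc:
Offspring genotypes: 1 CC, 2 Cc, 1 cc
Phenotype counts: 1 chestnut, 2 palomino, 1 cremello
chestnut: 1 out of 4 → fraction 1/4
Expected count = 1/4 × 52 = 13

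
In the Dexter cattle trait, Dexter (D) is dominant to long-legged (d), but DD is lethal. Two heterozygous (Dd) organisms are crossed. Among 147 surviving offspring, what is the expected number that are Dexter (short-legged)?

Cross: Dd × Dd
Punnett square offspring (before lethality): 1 DD, 2 Dd, 1 dd
The DD genotype is lethal (embryos die); surviving offspring: 2 Dd, 1 dd
Dexter (short-legged): 2 out of 3 → fraction 2/3
Expected count = 2/3 × 147 = 98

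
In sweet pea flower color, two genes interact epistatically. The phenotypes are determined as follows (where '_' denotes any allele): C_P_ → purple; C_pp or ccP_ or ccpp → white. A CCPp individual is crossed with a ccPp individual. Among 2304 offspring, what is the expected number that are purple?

Cross: CCPp × ccPp — consider each gene separately:
C gene: CC × cc → 4 Cc → 4 C_ (out of 4)
P gene: Pp × Pp → 1 PP, 2 Pp, 1 pp → 3 P_ : 1 pp (out of 4)
Genotype classes (out of 4 × 4 = 16): C_P_ = 4×3 = 12; C_pp = 4×1 = 4
Apply the phenotype rules: C_P_ (12) → purple; C_pp (4) → white
Phenotype counts (out of 16): 12 purple, 4 white
purple: 12 out of 16 → fraction 3/4
Expected count = 3/4 × 2304 = 1728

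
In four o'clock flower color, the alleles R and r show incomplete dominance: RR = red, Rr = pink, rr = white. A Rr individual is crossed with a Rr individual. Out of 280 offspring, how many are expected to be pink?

Punnett square for Rr × Rr:
Offspring genotypes: 1 RR, 2 Rr, 1 rr
Phenotype counts: 1 red, 2 pink, 1 white
pink: 2 out of 4 → fraction 1/2
Expected count = 1/2 × 280 = 140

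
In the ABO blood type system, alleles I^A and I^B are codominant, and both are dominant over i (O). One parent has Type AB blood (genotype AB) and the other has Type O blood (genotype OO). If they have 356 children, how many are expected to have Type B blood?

Cross: AB × OO
Possible offspring genotypes: 2 AO, 2 BO
Blood type counts: 2 Type A, 2 Type B
Probability of Type B: 2/4 = 1/2
Expected count = 1/2 × 356 = 178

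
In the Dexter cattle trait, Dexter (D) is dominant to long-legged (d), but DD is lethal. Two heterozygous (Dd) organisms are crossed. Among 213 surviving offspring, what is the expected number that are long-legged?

Cross: Dd × Dd
Punnett square offspring (before lethality): 1 DD, 2 Dd, 1 dd
The DD genotype is lethal (embryos die); surviving offspring: 2 Dd, 1 dd
long-legged: 1 out of 3 → fraction 1/3
Expected count = 1/3 × 213 = 71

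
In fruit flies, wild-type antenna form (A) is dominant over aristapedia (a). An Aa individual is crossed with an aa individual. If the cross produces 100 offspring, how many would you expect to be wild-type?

Punnett square for Aa × aa:
Offspring genotypes: 2 Aa, 2 aa
wild-type: 2, aristapedia: 2
wild-type: 2 out of 4 → fraction 1/2
Expected count = 1/2 × 100 = 50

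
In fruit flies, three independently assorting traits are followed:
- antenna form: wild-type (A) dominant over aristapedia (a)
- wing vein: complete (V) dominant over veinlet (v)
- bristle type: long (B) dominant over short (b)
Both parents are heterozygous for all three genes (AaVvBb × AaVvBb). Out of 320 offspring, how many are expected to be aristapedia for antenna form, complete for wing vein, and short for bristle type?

Trihybrid cross: AaVvBb × AaVvBb
Each trait segregates independently with a 3:1 phenotypic ratio, so each gene contributes 3/4 (dominant) or 1/4 (recessive).
Target: aristapedia (antenna form), complete (wing vein), short (bristle type)
Probability = product of independent per-trait probabilities
= 1/4 × 3/4 × 1/4 = 3/64
Expected count = 3/64 × 320 = 15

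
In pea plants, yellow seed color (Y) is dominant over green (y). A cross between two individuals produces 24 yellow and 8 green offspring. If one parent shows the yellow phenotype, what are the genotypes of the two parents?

Observed offspring: 24 yellow, 8 green
The observed ratio simplifies to 3:1. Green (yy) offspring appear, so each parent must contribute one y allele. The parent stated to show yellow carries Y, so it is Yy. The other parent is then either Yy or yy: Yy × yy would give a 1:1 split, whereas Yy × Yy gives 3:1 — matching the data. So both parents are heterozygous (Yy × Yy).
Parent genotypes: Yy × Yy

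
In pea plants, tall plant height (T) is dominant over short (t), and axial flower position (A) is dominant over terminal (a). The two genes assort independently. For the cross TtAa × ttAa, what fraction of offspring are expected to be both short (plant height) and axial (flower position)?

Dihybrid cross TtAa × ttAa — consider each gene separately:
plant height: Tt × tt → 2 Tt, 2 tt → 2 T_ : 2 tt (out of 4)
flower position: Aa × Aa → 1 AA, 2 Aa, 1 aa → 3 A_ : 1 aa (out of 4)
Looking for: short (tt) and axial (A_)
P(short) = 2/4, P(axial) = 3/4
P(both) = 2/4 × 3/4 = 6/16 = 3/8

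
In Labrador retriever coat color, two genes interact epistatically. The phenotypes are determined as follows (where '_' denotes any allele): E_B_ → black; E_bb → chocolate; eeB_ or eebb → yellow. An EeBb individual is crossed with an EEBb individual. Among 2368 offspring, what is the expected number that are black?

Cross: EeBb × EEBb — consider each gene separately:
E gene: Ee × EE → 2 EE, 2 Ee → 4 E_ (out of 4)
B gene: Bb × Bb → 1 BB, 2 Bb, 1 bb → 3 B_ : 1 bb (out of 4)
Genotype classes (out of 4 × 4 = 16): E_B_ = 4×3 = 12; E_bb = 4×1 = 4
Apply the phenotype rules: E_B_ (12) → black; E_bb (4) → chocolate
Phenotype counts (out of 16): 12 black, 4 chocolate
black: 12 out of 16 → fraction 3/4
Expected count = 3/4 × 2368 = 1776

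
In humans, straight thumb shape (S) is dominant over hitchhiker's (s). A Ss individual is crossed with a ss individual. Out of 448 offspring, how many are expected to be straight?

Punnett square for Ss × ss:
Offspring genotypes: 2 Ss, 2 ss
straight: 2, hitchhiker's: 2
straight: 2 out of 4 → fraction 1/2
Expected count = 1/2 × 448 = 224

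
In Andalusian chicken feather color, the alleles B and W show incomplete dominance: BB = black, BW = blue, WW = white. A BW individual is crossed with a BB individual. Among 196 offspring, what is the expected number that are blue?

Punnett square for BW × BB:
Offspring genotypes: 2 BB, 2 BW
Phenotype counts: 2 black, 2 blue
blue: 2 out of 4 → fraction 1/2
Expected count = 1/2 × 196 = 98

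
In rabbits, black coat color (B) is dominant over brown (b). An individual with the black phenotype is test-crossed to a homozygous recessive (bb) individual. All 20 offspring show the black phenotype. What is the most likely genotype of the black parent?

Test cross: ? × bb
All offspring are black.
If the unknown parent were heterozygous (Bb), about half of 20 offspring would be brown; none are. The unknown parent is most likely homozygous dominant (BB).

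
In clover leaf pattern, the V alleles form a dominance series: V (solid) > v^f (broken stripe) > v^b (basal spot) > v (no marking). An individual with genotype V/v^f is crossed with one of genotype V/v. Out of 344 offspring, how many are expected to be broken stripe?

Cross: V/v^f × V/v
Allele dominance: V > v^f > v^b > v
Offspring genotypes: 1 V/V, 1 V/v, 1 V/v^f, 1 v^f/v
Phenotype counts: 3 solid, 1 broken stripe
broken stripe: 1 out of 4 → fraction 1/4
Expected count = 1/4 × 344 = 86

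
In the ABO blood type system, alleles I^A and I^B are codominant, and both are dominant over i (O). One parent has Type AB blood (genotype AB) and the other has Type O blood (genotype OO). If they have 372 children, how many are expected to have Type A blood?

Cross: AB × OO
Possible offspring genotypes: 2 AO, 2 BO
Blood type counts: 2 Type A, 2 Type B
Probability of Type A: 2/4 = 1/2
Expected count = 1/2 × 372 = 186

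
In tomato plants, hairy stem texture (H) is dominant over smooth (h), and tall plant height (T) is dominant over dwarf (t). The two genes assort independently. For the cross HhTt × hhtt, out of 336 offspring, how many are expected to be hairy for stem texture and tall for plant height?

Dihybrid cross HhTt × hhtt — consider each gene separately:
stem texture: Hh × hh → 2 Hh, 2 hh → 2 H_ : 2 hh (out of 4)
plant height: Tt × tt → 2 Tt, 2 tt → 2 T_ : 2 tt (out of 4)
Looking for: hairy (H_) and tall (T_)
P(hairy) = 2/4, P(tall) = 2/4
P(both) = 2/4 × 2/4 = 4/16 = 1/4
Expected count = 1/4 × 336 = 84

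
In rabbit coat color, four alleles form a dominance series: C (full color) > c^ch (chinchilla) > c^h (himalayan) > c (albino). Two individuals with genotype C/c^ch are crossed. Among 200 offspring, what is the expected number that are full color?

Cross: C/c^ch × C/c^ch
Allele dominance: C > c^ch > c^h > c
Offspring genotypes: 1 C/C, 2 C/c^ch, 1 c^ch/c^ch
Phenotype counts: 3 full color, 1 chinchilla
full color: 3 out of 4 → fraction 3/4
Expected count = 3/4 × 200 = 150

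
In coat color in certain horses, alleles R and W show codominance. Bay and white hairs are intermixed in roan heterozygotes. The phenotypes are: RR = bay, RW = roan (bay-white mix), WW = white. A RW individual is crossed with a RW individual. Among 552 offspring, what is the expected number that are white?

Punnett square for RW × RW:
Offspring genotypes: 1 RR, 2 RW, 1 WW
Phenotype counts: 1 bay, 2 roan (bay-white mix), 1 white
white: 1 out of 4 → fraction 1/4
Expected count = 1/4 × 552 = 138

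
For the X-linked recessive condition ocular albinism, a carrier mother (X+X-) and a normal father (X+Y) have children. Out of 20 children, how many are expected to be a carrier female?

Cross: X+X- × X+Y
Offspring: 1 X+X+, 1 X+Y, 1 X+X-, 1 X-Y
Probability of a carrier female: 1/4
Expected count = 1/4 × 20 = 5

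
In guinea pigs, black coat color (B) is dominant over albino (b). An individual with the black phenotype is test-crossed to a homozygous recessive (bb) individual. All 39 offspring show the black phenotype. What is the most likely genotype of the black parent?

Test cross: ? × bb
All offspring are black.
If the unknown parent were heterozygous (Bb), about half of 39 offspring would be albino; none are. The unknown parent is most likely homozygous dominant (BB).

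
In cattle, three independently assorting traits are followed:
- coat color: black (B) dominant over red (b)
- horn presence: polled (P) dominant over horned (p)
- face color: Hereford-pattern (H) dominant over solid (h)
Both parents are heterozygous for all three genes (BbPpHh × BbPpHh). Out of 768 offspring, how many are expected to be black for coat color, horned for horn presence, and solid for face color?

Trihybrid cross: BbPpHh × BbPpHh
Each trait segregates independently with a 3:1 phenotypic ratio, so each gene contributes 3/4 (dominant) or 1/4 (recessive).
Target: black (coat color), horned (horn presence), solid (face color)
Probability = product of independent per-trait probabilities
= 3/4 × 1/4 × 1/4 = 3/64
Expected count = 3/64 × 768 = 36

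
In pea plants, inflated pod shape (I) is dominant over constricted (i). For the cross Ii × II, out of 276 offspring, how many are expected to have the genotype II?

Punnett square for Ii × II:
Offspring genotypes: 2 II, 2 Ii
Total offspring: 4
Count with target: 2
Probability: 2/4 = 1/2
Expected count = 1/2 × 276 = 138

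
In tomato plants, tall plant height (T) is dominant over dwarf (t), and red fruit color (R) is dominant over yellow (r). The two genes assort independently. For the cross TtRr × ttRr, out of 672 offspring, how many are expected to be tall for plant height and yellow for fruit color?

Dihybrid cross TtRr × ttRr — consider each gene separately:
plant height: Tt × tt → 2 Tt, 2 tt → 2 T_ : 2 tt (out of 4)
fruit color: Rr × Rr → 1 RR, 2 Rr, 1 rr → 3 R_ : 1 rr (out of 4)
Looking for: tall (T_) and yellow (rr)
P(tall) = 2/4, P(yellow) = 1/4
P(both) = 2/4 × 1/4 = 2/16 = 1/8
Expected count = 1/8 × 672 = 84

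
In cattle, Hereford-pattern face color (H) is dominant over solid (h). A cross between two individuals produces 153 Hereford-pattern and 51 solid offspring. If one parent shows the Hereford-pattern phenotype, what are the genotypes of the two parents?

Observed offspring: 153 Hereford-pattern, 51 solid
The observed ratio simplifies to 3:1. Solid (hh) offspring appear, so each parent must contribute one h allele. The parent stated to show Hereford-pattern carries H, so it is Hh. The other parent is then either Hh or hh: Hh × hh would give a 1:1 split, whereas Hh × Hh gives 3:1 — matching the data. So both parents are heterozygous (Hh × Hh).
Parent genotypes: Hh × Hh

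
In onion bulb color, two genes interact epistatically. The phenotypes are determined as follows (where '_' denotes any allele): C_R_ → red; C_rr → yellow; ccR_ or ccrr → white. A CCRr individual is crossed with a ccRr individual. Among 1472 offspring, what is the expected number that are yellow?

Cross: CCRr × ccRr — consider each gene separately:
C gene: CC × cc → 4 Cc → 4 C_ (out of 4)
R gene: Rr × Rr → 1 RR, 2 Rr, 1 rr → 3 R_ : 1 rr (out of 4)
Genotype classes (out of 4 × 4 = 16): C_R_ = 4×3 = 12; C_rr = 4×1 = 4
Apply the phenotype rules: C_R_ (12) → red; C_rr (4) → yellow
Phenotype counts (out of 16): 12 red, 4 yellow
yellow: 4 out of 16 → fraction 1/4
Expected count = 1/4 × 1472 = 368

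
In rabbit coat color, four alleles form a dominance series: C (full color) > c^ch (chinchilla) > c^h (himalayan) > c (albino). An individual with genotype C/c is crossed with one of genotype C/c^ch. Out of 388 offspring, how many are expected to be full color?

Cross: C/c × C/c^ch
Allele dominance: C > c^ch > c^h > c
Offspring genotypes: 1 C/C, 1 C/c^ch, 1 C/c, 1 c^ch/c
Phenotype counts: 3 full color, 1 chinchilla
full color: 3 out of 4 → fraction 3/4
Expected count = 3/4 × 388 = 291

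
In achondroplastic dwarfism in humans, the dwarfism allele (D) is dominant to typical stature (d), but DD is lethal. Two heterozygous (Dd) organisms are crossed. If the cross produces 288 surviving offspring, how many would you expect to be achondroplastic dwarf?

Cross: Dd × Dd
Punnett square offspring (before lethality): 1 DD, 2 Dd, 1 dd
The DD genotype is lethal (embryos die); surviving offspring: 2 Dd, 1 dd
achondroplastic dwarf: 2 out of 3 → fraction 2/3
Expected count = 2/3 × 288 = 192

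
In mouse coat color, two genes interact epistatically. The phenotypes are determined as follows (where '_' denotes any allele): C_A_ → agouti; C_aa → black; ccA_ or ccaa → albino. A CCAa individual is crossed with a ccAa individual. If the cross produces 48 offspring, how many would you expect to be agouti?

Cross: CCAa × ccAa — consider each gene separately:
C gene: CC × cc → 4 Cc → 4 C_ (out of 4)
A gene: Aa × Aa → 1 AA, 2 Aa, 1 aa → 3 A_ : 1 aa (out of 4)
Genotype classes (out of 4 × 4 = 16): C_A_ = 4×3 = 12; C_aa = 4×1 = 4
Apply the phenotype rules: C_A_ (12) → agouti; C_aa (4) → black
Phenotype counts (out of 16): 12 agouti, 4 black
agouti: 12 out of 16 → fraction 3/4
Expected count = 3/4 × 48 = 36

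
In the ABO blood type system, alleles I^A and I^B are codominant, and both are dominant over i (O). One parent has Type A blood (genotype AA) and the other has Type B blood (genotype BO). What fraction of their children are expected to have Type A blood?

Cross: AA × BO
Possible offspring genotypes: 2 AB, 2 AO
Blood type counts: 2 Type AB, 2 Type A
Probability of Type A: 2/4 = 1/2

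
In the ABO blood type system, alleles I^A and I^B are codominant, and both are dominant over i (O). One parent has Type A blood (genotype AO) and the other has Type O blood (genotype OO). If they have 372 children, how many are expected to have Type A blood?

Cross: AO × OO
Possible offspring genotypes: 2 AO, 2 OO
Blood type counts: 2 Type A, 2 Type O
Probability of Type A: 2/4 = 1/2
Expected count = 1/2 × 372 = 186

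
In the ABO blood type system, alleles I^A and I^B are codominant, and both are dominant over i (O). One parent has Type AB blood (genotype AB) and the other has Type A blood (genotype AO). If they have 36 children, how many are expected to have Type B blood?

Cross: AB × AO
Possible offspring genotypes: 1 AA, 1 AO, 1 AB, 1 BO
Blood type counts: 2 Type A, 1 Type AB, 1 Type B
Probability of Type B: 1/4
Expected count = 1/4 × 36 = 9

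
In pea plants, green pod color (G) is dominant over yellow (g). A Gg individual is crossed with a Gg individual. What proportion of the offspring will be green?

Punnett square for Gg × Gg:
Offspring genotypes: 1 GG, 2 Gg, 1 gg
green: 3, yellow: 1
green: 3 out of 4
Probability: 3/4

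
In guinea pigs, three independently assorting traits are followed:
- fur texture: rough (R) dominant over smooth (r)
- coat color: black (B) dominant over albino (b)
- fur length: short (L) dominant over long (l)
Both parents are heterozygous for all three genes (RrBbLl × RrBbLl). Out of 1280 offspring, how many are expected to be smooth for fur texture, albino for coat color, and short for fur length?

Trihybrid cross: RrBbLl × RrBbLl
Each trait segregates independently with a 3:1 phenotypic ratio, so each gene contributes 3/4 (dominant) or 1/4 (recessive).
Target: smooth (fur texture), albino (coat color), short (fur length)
Probability = product of independent per-trait probabilities
= 1/4 × 1/4 × 3/4 = 3/64
Expected count = 3/64 × 1280 = 60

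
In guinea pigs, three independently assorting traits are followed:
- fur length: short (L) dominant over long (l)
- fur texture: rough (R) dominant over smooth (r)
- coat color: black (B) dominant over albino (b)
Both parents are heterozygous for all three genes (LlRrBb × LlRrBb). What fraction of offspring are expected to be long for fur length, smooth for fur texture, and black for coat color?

Trihybrid cross: LlRrBb × LlRrBb
Each trait segregates independently with a 3:1 phenotypic ratio, so each gene contributes 3/4 (dominant) or 1/4 (recessive).
Target: long (fur length), smooth (fur texture), black (coat color)
Probability = product of independent per-trait probabilities
= 1/4 × 1/4 × 3/4 = 3/64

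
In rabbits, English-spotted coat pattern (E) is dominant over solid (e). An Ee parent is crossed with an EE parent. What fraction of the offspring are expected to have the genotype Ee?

Punnett square for Ee × EE:
Offspring genotypes: 2 EE, 2 Ee
Total offspring: 4
Count with target: 2
Probability: 2/4 = 1/2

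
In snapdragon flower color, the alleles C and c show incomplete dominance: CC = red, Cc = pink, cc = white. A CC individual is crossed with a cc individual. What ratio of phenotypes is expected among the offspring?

Punnett square for CC × cc:
Offspring genotypes: 4 Cc
Phenotype counts: 4 pink
Ratio: all pink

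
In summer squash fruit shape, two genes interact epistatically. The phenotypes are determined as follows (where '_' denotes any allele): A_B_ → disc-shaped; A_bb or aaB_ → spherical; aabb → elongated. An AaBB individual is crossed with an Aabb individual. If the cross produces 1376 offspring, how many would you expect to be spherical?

Cross: AaBB × Aabb — consider each gene separately:
A gene: Aa × Aa → 1 AA, 2 Aa, 1 aa → 3 A_ : 1 aa (out of 4)
B gene: BB × bb → 4 Bb → 4 B_ (out of 4)
Genotype classes (out of 4 × 4 = 16): A_B_ = 3×4 = 12; aaB_ = 1×4 = 4
Apply the phenotype rules: A_B_ (12) → disc-shaped; aaB_ (4) → spherical
Phenotype counts (out of 16): 12 disc-shaped, 4 spherical
spherical: 4 out of 16 → fraction 1/4
Expected count = 1/4 × 1376 = 344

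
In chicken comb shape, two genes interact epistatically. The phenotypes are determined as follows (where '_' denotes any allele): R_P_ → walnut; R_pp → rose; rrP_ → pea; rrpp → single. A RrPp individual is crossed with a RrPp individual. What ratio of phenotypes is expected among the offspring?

Cross: RrPp × RrPp — consider each gene separately:
R gene: Rr × Rr → 1 RR, 2 Rr, 1 rr → 3 R_ : 1 rr (out of 4)
P gene: Pp × Pp → 1 PP, 2 Pp, 1 pp → 3 P_ : 1 pp (out of 4)
Genotype classes (out of 4 × 4 = 16): R_P_ = 3×3 = 9; R_pp = 3×1 = 3; rrP_ = 1×3 = 3; rrpp = 1×1 = 1
Apply the phenotype rules: R_P_ (9) → walnut; R_pp (3) → rose; rrP_ (3) → pea; rrpp (1) → single
Phenotype counts (out of 16): 9 walnut, 3 rose, 3 pea, 1 single
Ratio: 9 walnut : 3 rose : 3 pea : 1 single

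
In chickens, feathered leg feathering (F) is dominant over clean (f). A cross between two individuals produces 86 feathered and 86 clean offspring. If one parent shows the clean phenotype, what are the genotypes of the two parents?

Observed offspring: 86 feathered, 86 clean
The observed ratio simplifies to 1:1. One parent shows clean, so its genotype must be ff. A 1:1 offspring split requires the other parent to be heterozygous (Ff).
Parent genotypes: ff × Ff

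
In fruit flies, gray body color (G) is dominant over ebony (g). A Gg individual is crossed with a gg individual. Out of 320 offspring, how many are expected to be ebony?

Punnett square for Gg × gg:
Offspring genotypes: 2 Gg, 2 gg
gray: 2, ebony: 2
ebony: 2 out of 4 → fraction 1/2
Expected count = 1/2 × 320 = 160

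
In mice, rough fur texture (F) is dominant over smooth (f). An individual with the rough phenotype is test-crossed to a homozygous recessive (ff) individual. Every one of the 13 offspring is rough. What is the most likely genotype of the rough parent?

Test cross: ? × ff
All offspring are rough.
If the unknown parent were heterozygous (Ff), about half of 13 offspring would be smooth; none are. The unknown parent is most likely homozygous dominant (FF).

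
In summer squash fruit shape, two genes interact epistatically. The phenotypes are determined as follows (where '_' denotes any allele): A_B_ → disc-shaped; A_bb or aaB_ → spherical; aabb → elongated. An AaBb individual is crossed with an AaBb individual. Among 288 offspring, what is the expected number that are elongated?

Cross: AaBb × AaBb — consider each gene separately:
A gene: Aa × Aa → 1 AA, 2 Aa, 1 aa → 3 A_ : 1 aa (out of 4)
B gene: Bb × Bb → 1 BB, 2 Bb, 1 bb → 3 B_ : 1 bb (out of 4)
Genotype classes (out of 4 × 4 = 16): A_B_ = 3×3 = 9; A_bb = 3×1 = 3; aaB_ = 1×3 = 3; aabb = 1×1 = 1
Apply the phenotype rules: A_B_ (9) → disc-shaped; A_bb (3) + aaB_ (3) → spherical; aabb (1) → elongated
Phenotype counts (out of 16): 9 disc-shaped, 6 spherical, 1 elongated
elongated: 1 out of 16 → fraction 1/16
Expected count = 1/16 × 288 = 18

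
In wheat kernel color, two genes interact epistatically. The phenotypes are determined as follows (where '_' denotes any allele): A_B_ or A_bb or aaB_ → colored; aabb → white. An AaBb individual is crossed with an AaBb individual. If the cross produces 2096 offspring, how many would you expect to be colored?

Cross: AaBb × AaBb — consider each gene separately:
A gene: Aa × Aa → 1 AA, 2 Aa, 1 aa → 3 A_ : 1 aa (out of 4)
B gene: Bb × Bb → 1 BB, 2 Bb, 1 bb → 3 B_ : 1 bb (out of 4)
Genotype classes (out of 4 × 4 = 16): A_B_ = 3×3 = 9; A_bb = 3×1 = 3; aaB_ = 1×3 = 3; aabb = 1×1 = 1
Apply the phenotype rules: A_B_ (9) + A_bb (3) + aaB_ (3) → colored; aabb (1) → white
Phenotype counts (out of 16): 15 colored, 1 white
colored: 15 out of 16 → fraction 15/16
Expected count = 15/16 × 2096 = 1965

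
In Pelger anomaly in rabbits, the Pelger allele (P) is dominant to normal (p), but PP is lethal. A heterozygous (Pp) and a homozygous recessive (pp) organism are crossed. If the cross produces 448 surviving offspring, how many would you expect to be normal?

Cross: Pp × pp
Punnett square offspring (before lethality): 2 Pp, 2 pp
No PP offspring are produced in this cross.
normal: 2 out of 4 → fraction 1/2
Expected count = 1/2 × 448 = 224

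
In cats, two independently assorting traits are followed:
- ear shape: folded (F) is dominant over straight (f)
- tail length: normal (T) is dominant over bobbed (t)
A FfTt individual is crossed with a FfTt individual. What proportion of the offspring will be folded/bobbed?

Dihybrid cross FfTt × FfTt — consider each gene separately:
ear shape: Ff × Ff → 1 FF, 2 Ff, 1 ff → 3 F_ : 1 ff (out of 4)
tail length: Tt × Tt → 1 TT, 2 Tt, 1 tt → 3 T_ : 1 tt (out of 4)
Combine (counts out of 4 × 4 = 16): folded/normal (F_T_) = 3×3 = 9; folded/bobbed (F_tt) = 3×1 = 3; straight/normal (ffT_) = 1×3 = 3; straight/bobbed (fftt) = 1×1 = 1
Phenotype counts (out of 16): 9 folded/normal, 3 folded/bobbed, 3 straight/normal, 1 straight/bobbed
folded/bobbed: 3 out of 16
Probability: 3/16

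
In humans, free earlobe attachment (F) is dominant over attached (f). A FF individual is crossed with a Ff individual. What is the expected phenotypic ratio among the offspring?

Punnett square for FF × Ff:
Offspring genotypes: 2 FF, 2 Ff
free: 4, attached: 0
Ratio: all free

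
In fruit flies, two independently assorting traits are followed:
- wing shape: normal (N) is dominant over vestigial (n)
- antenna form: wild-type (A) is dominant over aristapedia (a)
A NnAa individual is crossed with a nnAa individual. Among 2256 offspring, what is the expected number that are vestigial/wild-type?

Dihybrid cross NnAa × nnAa — consider each gene separately:
wing shape: Nn × nn → 2 Nn, 2 nn → 2 N_ : 2 nn (out of 4)
antenna form: Aa × Aa → 1 AA, 2 Aa, 1 aa → 3 A_ : 1 aa (out of 4)
Combine (counts out of 4 × 4 = 16): normal/wild-type (N_A_) = 2×3 = 6; normal/aristapedia (N_aa) = 2×1 = 2; vestigial/wild-type (nnA_) = 2×3 = 6; vestigial/aristapedia (nnaa) = 2×1 = 2
Phenotype counts (out of 16): 6 normal/wild-type, 2 normal/aristapedia, 6 vestigial/wild-type, 2 vestigial/aristapedia
vestigial/wild-type: 6 out of 16 → fraction 3/8
Expected count = 3/8 × 2256 = 846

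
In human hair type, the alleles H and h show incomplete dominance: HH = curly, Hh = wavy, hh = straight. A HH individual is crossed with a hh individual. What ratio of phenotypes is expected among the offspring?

Punnett square for HH × hh:
Offspring genotypes: 4 Hh
Phenotype counts: 4 wavy
Ratio: all wavy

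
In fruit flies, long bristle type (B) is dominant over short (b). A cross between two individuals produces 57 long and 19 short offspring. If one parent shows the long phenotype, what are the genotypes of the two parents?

Observed offspring: 57 long, 19 short
The observed ratio simplifies to 3:1. Short (bb) offspring appear, so each parent must contribute one b allele. The parent stated to show long carries B, so it is Bb. The other parent is then either Bb or bb: Bb × bb would give a 1:1 split, whereas Bb × Bb gives 3:1 — matching the data. So both parents are heterozygous (Bb × Bb).
Parent genotypes: Bb × Bb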